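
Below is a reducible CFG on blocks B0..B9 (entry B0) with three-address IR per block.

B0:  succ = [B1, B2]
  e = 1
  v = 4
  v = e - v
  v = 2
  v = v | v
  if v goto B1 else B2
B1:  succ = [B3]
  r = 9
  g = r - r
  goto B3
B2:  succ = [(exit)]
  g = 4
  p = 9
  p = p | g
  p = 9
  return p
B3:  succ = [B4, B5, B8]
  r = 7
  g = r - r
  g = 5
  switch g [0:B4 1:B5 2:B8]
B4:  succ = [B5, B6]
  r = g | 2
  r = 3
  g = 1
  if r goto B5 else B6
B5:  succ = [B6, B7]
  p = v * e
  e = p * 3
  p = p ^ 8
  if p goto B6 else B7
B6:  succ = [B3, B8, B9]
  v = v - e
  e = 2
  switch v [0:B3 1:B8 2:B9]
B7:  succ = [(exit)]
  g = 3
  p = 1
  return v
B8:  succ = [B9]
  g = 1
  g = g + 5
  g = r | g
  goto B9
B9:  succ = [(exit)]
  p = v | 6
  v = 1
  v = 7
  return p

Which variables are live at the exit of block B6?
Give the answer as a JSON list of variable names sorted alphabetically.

Per-block:
  B0 def {e,v} use ∅
  B1 def {g,r} use ∅
  B2 def {g,p} use ∅
  B3 def {g,r} use ∅
  B4 def {g,r} use {g}
  B5 def {e,p} use {e,v}
  B6 def {e,v} use {e,v}
  B7 def {g,p} use {v}
  B8 def {g} use {r}
  B9 def {p,v} use {v}

Liveness:
  B0: in=∅ out={e,v}
  B1: in={e,v} out={e,v}
  B2: in=∅ out=∅
  B3: in={e,v} out={e,g,r,v}
  B4: in={e,g,v} out={e,r,v}
  B5: in={e,r,v} out={e,r,v}
  B6: in={e,r,v} out={e,r,v}
  B7: in={v} out=∅
  B8: in={r,v} out={v}
  B9: in={v} out=∅

live-out(B6) = ["e", "r", "v"]

Answer: ["e", "r", "v"]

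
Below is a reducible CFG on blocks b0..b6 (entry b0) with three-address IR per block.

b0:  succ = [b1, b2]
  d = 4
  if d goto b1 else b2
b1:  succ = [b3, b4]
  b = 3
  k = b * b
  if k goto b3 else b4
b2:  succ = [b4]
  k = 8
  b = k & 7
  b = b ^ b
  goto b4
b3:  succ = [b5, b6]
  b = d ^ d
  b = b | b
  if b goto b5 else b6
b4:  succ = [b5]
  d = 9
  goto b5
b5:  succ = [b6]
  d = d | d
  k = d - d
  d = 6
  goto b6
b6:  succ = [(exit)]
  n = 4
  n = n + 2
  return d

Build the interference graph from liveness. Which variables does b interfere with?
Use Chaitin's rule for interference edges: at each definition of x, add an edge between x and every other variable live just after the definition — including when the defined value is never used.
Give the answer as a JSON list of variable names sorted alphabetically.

Block summaries:
  b0: {d} / ∅
  b1: {b,k} / ∅
  b2: {b,k} / ∅
  b3: {b} / {d}
  b4: {d} / ∅
  b5: {d,k} / {d}
  b6: {n} / {d}

Liveness:
  b0: in=∅ out={d}
  b1: in={d} out={d}
  b2: in=∅ out=∅
  b3: in={d} out={d}
  b4: in=∅ out={d}
  b5: in={d} out={d}
  b6: in={d} out=∅

Interfere edges:
  b↔{d}
  d↔{b,k,n}
  k↔{d}
  n↔{d}

N(b) = ["d"]

Answer: ["d"]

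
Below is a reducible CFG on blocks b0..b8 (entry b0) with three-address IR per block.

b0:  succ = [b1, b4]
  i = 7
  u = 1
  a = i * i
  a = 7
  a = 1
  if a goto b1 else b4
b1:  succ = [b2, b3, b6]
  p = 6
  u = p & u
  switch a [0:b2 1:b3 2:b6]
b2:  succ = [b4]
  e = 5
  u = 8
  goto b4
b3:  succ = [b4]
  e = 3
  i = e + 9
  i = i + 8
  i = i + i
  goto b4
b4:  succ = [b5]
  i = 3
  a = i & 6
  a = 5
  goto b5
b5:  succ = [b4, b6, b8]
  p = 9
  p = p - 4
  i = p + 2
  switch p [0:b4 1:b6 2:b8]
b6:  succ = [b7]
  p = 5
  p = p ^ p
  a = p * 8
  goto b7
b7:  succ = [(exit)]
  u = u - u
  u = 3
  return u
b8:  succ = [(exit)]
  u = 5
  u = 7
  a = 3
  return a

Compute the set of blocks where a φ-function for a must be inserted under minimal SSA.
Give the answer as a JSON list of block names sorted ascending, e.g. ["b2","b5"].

Answer: ["b4", "b6"]

Analysis:
idom tree: b1←b0 b2←b1 b3←b1 b4←b0 b5←b4 b6←b0 b7←b6 b8←b5
Dom at joins:
  b4: preds {b0,b2,b3,b5}: {b0} ∩ {b0,b1,b2} ∩ {b0,b1,b3} ∩ {b0,b4,b5} = {b0}; idom=b0
  b6: preds {b1,b5}: {b0,b1} ∩ {b0,b4,b5} = {b0}; idom=b0

DF derivation:
  b4←b0: walk · to b0
  b4←b2: walk b2→b1 to b0
  b4←b3: walk b3→b1 to b0
  b4←b5: walk b5→b4 to b0
  b6←b1: walk b1 to b0
  b6←b5: walk b5→b4 to b0
  b0 → ∅
  b1 → {b4,b6}
  b2 → {b4}
  b3 → {b4}
  b4 → {b4,b6}
  b5 → {b4,b6}
  b6 → ∅
  b7 → ∅
  b8 → ∅

φ for a: defs {b0,b4,b6,b8}
  DF⁺ = {b4,b6}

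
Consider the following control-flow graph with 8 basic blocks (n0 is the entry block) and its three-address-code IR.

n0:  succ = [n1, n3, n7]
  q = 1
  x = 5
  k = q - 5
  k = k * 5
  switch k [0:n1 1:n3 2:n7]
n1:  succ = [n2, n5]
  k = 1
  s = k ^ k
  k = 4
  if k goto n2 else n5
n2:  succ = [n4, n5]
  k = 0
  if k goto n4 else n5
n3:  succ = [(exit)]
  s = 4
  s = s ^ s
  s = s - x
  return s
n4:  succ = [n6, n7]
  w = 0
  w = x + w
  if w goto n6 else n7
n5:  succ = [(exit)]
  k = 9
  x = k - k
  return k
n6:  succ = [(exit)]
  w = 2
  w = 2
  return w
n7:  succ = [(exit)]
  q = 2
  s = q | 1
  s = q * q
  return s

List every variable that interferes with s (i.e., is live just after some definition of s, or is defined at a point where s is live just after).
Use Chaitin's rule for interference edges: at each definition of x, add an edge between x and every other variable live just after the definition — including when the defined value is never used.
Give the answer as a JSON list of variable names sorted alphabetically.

Block summaries:
  n0: def={k,q,x} ue=∅
  n1: def={k,s} ue=∅
  n2: def={k} ue=∅
  n3: def={s} ue={x}
  n4: def={w} ue={x}
  n5: def={k,x} ue=∅
  n6: def={w} ue=∅
  n7: def={q,s} ue=∅

Live sets:
  live n0: ∅→{x}
  live n1: {x}→{x}
  live n2: {x}→{x}
  live n3: {x}→∅
  live n4: {x}→∅
  live n5: ∅→∅
  live n6: ∅→∅
  live n7: ∅→∅

Interference:
  k↔{x}
  q↔{s,x}
  s↔{q,x}
  w↔{x}
  x↔{k,q,s,w}

N(s) = ["q", "x"]

Answer: ["q", "x"]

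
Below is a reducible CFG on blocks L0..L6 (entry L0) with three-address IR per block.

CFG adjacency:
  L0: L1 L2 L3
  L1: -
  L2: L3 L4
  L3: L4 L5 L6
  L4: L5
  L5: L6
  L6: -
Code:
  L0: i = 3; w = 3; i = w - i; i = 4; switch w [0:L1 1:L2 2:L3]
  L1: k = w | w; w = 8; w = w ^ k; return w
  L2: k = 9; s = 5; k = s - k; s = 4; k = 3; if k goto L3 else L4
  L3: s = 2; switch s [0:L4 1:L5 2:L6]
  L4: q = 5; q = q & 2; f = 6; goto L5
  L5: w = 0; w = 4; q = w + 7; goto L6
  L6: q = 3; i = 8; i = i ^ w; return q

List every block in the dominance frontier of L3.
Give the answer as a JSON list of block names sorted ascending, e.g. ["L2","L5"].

idom tree: L1←L0 L2←L0 L3←L0 L4←L0 L5←L0 L6←L0
Dom at joins:
  L3: preds {L0,L2}: {L0} ∩ {L0,L2} = {L0}; idom=L0
  L4: preds {L2,L3}: {L0,L2} ∩ {L0,L3} = {L0}; idom=L0
  L5: preds {L3,L4}: {L0,L3} ∩ {L0,L4} = {L0}; idom=L0
  L6: preds {L3,L5}: {L0,L3} ∩ {L0,L5} = {L0}; idom=L0

DF walk-up:
  join L3 pred L0: · stop@L0
  join L3 pred L2: L2 stop@L0
  join L4 pred L2: L2 stop@L0
  join L4 pred L3: L3 stop@L0
  join L5 pred L3: L3 stop@L0
  join L5 pred L4: L4 stop@L0
  join L6 pred L3: L3 stop@L0
  join L6 pred L5: L5 stop@L0
  L0: DF=∅
  L1: DF=∅
  L2: DF={L3,L4}
  L3: DF={L4,L5,L6}
  L4: DF={L5}
  L5: DF={L6}
  L6: DF=∅

DF(L3) = ["L4", "L5", "L6"]

Answer: ["L4", "L5", "L6"]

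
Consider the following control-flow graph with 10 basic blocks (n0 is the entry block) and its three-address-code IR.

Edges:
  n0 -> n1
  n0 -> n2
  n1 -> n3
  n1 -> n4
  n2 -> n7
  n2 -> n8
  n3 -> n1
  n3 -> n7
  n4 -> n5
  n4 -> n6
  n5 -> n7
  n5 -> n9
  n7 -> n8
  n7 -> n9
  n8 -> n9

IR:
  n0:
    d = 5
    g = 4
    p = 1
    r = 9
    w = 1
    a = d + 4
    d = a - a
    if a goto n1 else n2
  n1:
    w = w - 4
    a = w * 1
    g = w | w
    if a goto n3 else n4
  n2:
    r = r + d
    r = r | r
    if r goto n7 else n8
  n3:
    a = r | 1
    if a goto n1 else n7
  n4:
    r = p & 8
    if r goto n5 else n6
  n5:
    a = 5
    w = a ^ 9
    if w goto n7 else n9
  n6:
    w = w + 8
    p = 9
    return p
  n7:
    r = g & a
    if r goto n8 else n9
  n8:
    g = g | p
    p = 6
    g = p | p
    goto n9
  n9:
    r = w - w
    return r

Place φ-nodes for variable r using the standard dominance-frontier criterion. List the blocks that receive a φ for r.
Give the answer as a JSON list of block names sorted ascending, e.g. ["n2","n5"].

idom tree: n1←n0 n2←n0 n3←n1 n4←n1 n5←n4 n6←n4 n7←n0 n8←n0 n9←n0
Dom∩ at merges:
  n1: preds {n0,n3}: {n0} ∩ {n0,n1,n3} = {n0}; idom=n0
  n7: preds {n2,n3,n5}: {n0,n2} ∩ {n0,n1,n3} ∩ {n0,n1,n4,n5} = {n0}; idom=n0
  n8: preds {n2,n7}: {n0,n2} ∩ {n0,n7} = {n0}; idom=n0
  n9: preds {n5,n7,n8}: {n0,n1,n4,n5} ∩ {n0,n7} ∩ {n0,n8} = {n0}; idom=n0

DF walk-up:
  n1←n0: walk · to n0
  n1←n3: walk n3→n1 to n0
  n7←n2: walk n2 to n0
  n7←n3: walk n3→n1 to n0
  n7←n5: walk n5→n4→n1 to n0
  n8←n2: walk n2 to n0
  n8←n7: walk n7 to n0
  n9←n5: walk n5→n4→n1 to n0
  n9←n7: walk n7 to n0
  n9←n8: walk n8 to n0
  n0 → ∅
  n1 → {n1,n7,n9}
  n2 → {n7,n8}
  n3 → {n1,n7}
  n4 → {n7,n9}
  n5 → {n7,n9}
  n6 → ∅
  n7 → {n8,n9}
  n8 → {n9}
  n9 → ∅

φ for r: defs {n0,n2,n4,n7,n9}
  DF⁺ = {n7,n8,n9}

Answer: ["n7", "n8", "n9"]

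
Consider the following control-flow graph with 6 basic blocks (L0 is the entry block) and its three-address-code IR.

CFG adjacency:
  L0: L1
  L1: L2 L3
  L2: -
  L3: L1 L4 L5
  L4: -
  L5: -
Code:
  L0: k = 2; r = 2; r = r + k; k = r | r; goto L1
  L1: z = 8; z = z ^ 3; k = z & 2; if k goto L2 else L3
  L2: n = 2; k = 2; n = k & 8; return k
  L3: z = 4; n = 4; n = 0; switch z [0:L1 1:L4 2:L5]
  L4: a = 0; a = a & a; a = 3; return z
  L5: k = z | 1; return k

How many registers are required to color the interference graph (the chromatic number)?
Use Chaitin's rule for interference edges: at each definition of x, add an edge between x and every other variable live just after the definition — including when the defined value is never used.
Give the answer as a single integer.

Block summaries:
  L0 def {k,r} use ∅
  L1 def {k,z} use ∅
  L2 def {k,n} use ∅
  L3 def {n,z} use ∅
  L4 def {a} use {z}
  L5 def {k} use {z}

Live sets:
  live L0: ∅→∅
  live L1: ∅→∅
  live L2: ∅→∅
  live L3: ∅→{z}
  live L4: {z}→∅
  live L5: {z}→∅

Interference:
  a — {z}
  k — {n,r}
  n — {k,z}
  r — {k}
  z — {a,n}

Registers:
  {a,z} pairwise interfere (2-clique) ⇒ χ ≥ 2
  assign a→r1 k→r0 n→r1 r→r1 z→r0 — no edge inside a register ⇒ χ ≤ 2
  χ = 2

Answer: 2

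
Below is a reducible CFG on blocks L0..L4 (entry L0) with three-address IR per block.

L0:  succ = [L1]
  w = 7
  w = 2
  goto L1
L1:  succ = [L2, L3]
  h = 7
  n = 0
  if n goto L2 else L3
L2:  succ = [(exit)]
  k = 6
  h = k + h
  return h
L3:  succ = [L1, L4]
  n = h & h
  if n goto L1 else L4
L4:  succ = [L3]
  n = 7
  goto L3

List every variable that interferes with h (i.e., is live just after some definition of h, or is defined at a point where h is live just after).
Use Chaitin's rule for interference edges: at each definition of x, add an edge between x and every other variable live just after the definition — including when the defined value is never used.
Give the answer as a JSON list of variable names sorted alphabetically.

Per-block:
  L0: {w} / ∅
  L1: {h,n} / ∅
  L2: {h,k} / {h}
  L3: {n} / {h}
  L4: {n} / ∅

Backward fixpoint:
  L0 li=∅ lo=∅
  L1 li=∅ lo={h}
  L2 li={h} lo=∅
  L3 li={h} lo={h}
  L4 li={h} lo={h}

Interfere edges:
  h — {k,n}
  k — {h}
  n — {h}
  w — ∅

N(h) = ["k", "n"]

Answer: ["k", "n"]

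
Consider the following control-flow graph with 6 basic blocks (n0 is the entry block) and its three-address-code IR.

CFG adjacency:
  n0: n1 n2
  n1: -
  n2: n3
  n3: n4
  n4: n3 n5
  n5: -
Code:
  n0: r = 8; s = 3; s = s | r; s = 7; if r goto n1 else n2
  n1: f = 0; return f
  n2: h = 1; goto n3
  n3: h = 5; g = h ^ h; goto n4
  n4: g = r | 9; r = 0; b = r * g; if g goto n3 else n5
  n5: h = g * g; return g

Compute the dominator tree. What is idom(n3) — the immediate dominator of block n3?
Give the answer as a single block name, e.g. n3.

Answer: n2

Working:
idom tree: n1←n0 n2←n0 n3←n2 n4←n3 n5←n4
Dom∩ at merges:
  n3: preds {n2,n4}: {n0,n2} ∩ {n0,n2,n3,n4} = {n0,n2}; idom=n2

idom(n3) = n2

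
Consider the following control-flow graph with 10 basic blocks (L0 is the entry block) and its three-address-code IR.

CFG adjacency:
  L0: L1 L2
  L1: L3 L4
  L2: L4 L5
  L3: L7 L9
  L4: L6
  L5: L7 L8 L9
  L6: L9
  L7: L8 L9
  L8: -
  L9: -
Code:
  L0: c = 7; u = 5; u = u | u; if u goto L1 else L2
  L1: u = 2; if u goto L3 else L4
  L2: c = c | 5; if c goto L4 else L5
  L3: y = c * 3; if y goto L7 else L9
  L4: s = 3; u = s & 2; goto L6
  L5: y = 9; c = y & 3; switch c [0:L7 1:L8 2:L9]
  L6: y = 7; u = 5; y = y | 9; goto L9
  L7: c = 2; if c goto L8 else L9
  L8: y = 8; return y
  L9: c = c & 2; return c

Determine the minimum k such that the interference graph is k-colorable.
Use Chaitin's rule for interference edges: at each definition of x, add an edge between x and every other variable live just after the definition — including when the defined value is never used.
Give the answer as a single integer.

Block summaries:
  L0 def {c,u} use ∅
  L1 def {u} use ∅
  L2 def {c} use {c}
  L3 def {y} use {c}
  L4 def {s,u} use ∅
  L5 def {c,y} use ∅
  L6 def {u,y} use ∅
  L7 def {c} use ∅
  L8 def {y} use ∅
  L9 def {c} use {c}

Liveness:
  L0 li=∅ lo={c}
  L1 li={c} lo={c}
  L2 li={c} lo={c}
  L3 li={c} lo={c}
  L4 li={c} lo={c}
  L5 li=∅ lo={c}
  L6 li={c} lo={c}
  L7 li=∅ lo={c}
  L8 li=∅ lo=∅
  L9 li={c} lo=∅

Interference:
  c — {s,u,y}
  s — {c}
  u — {c,y}
  y — {c,u}

Registers:
  {c,u,y} pairwise interfere (3-clique) ⇒ χ ≥ 3
  3-colouring: c0={c}  c1={s,u}  c2={y}
  χ = 3

Answer: 3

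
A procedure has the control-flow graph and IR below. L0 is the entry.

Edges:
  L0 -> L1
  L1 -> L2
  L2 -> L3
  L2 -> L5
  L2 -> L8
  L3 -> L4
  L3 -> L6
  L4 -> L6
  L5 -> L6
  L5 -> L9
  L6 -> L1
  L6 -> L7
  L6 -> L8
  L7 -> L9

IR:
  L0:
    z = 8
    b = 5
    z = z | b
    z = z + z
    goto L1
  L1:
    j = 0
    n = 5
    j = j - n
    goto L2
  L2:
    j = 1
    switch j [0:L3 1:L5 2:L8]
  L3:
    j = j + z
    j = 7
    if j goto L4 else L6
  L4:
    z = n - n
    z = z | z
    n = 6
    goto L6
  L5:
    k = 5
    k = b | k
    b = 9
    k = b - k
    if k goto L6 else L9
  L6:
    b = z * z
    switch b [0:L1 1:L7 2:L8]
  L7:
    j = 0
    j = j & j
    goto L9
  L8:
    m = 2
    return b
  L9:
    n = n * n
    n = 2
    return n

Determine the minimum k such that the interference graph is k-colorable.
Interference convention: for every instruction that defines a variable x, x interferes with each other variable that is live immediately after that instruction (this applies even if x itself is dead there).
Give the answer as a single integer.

Block summaries:
  L0: def={b,z} ue=∅
  L1: def={j,n} ue=∅
  L2: def={j} ue=∅
  L3: def={j} ue={j,z}
  L4: def={n,z} ue={n}
  L5: def={b,k} ue={b}
  L6: def={b} ue={z}
  L7: def={j} ue=∅
  L8: def={m} ue={b}
  L9: def={n} ue={n}

Backward fixpoint:
  L0 li=∅ lo={b,z}
  L1 li={b,z} lo={b,n,z}
  L2 li={b,n,z} lo={b,j,n,z}
  L3 li={j,n,z} lo={n,z}
  L4 li={n} lo={n,z}
  L5 li={b,n,z} lo={n,z}
  L6 li={n,z} lo={b,n,z}
  L7 li={n} lo={n}
  L8 li={b} lo=∅
  L9 li={n} lo=∅

Conflict graph:
  b: {j,k,m,n,z}
  j: {b,n,z}
  k: {b,n,z}
  m: {b}
  n: {b,j,k,z}
  z: {b,j,k,n}

Registers:
  lower bound: {b,j,n,z} mutually conflict ⇒ χ ≥ 4
  4-colouring: c0={b}  c1={m,n}  c2={z}  c3={j,k}
  χ = 4

Answer: 4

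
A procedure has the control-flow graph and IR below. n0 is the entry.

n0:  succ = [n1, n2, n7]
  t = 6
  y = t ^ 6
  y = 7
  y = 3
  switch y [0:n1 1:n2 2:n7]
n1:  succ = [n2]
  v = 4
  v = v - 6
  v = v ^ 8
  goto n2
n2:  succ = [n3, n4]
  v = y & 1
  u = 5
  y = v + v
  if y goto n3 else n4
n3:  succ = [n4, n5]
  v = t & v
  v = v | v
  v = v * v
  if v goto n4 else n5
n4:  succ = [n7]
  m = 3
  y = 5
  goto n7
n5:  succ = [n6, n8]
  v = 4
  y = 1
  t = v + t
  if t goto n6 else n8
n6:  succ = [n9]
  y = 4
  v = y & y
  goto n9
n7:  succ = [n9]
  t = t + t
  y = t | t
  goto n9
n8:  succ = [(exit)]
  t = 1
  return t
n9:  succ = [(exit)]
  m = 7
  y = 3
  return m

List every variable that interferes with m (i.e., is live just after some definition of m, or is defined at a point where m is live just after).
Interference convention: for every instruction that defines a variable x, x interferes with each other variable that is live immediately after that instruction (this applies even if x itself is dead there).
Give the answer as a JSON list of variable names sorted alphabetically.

Answer: ["t", "y"]

Analysis:
Per-block:
  n0 def {t,y} use ∅
  n1 def {v} use ∅
  n2 def {u,v,y} use {y}
  n3 def {v} use {t,v}
  n4 def {m,y} use ∅
  n5 def {t,v,y} use {t}
  n6 def {v,y} use ∅
  n7 def {t,y} use {t}
  n8 def {t} use ∅
  n9 def {m,y} use ∅

Live sets:
  n0 li=∅ lo={t,y}
  n1 li={t,y} lo={t,y}
  n2 li={t,y} lo={t,v}
  n3 li={t,v} lo={t}
  n4 li={t} lo={t}
  n5 li={t} lo=∅
  n6 li=∅ lo=∅
  n7 li={t} lo=∅
  n8 li=∅ lo=∅
  n9 li=∅ lo=∅

Interference:
  m↔{t,y}
  t↔{m,u,v,y}
  u↔{t,v}
  v↔{t,u,y}
  y↔{m,t,v}

N(m) = ["t", "y"]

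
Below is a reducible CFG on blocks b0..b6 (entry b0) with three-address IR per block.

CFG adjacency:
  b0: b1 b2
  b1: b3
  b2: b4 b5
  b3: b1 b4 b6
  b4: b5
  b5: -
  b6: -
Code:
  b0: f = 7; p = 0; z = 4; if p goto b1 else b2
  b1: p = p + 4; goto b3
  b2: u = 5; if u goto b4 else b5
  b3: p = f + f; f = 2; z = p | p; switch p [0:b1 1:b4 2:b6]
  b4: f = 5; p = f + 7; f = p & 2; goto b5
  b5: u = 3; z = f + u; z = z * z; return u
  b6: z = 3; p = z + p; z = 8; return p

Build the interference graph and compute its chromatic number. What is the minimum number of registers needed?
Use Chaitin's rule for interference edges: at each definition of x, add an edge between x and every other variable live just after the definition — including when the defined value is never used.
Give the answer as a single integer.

Block summaries:
  b0: {f,p,z} / ∅
  b1: {p} / {p}
  b2: {u} / ∅
  b3: {f,p,z} / {f}
  b4: {f,p} / ∅
  b5: {u,z} / {f}
  b6: {p,z} / {p}

Backward fixpoint:
  live b0: ∅→{f,p}
  live b1: {f,p}→{f}
  live b2: {f}→{f}
  live b3: {f}→{f,p}
  live b4: ∅→{f}
  live b5: {f}→∅
  live b6: {p}→∅

Interfere edges:
  f — {p,u,z}
  p — {f,z}
  u — {f,z}
  z — {f,p,u}

Colouring:
  clique {f,p,z} ⇒ need ≥ 3
  assign f→c0 p→c2 u→c2 z→c1 — no edge inside a register ⇒ χ ≤ 3
  χ = 3

Answer: 3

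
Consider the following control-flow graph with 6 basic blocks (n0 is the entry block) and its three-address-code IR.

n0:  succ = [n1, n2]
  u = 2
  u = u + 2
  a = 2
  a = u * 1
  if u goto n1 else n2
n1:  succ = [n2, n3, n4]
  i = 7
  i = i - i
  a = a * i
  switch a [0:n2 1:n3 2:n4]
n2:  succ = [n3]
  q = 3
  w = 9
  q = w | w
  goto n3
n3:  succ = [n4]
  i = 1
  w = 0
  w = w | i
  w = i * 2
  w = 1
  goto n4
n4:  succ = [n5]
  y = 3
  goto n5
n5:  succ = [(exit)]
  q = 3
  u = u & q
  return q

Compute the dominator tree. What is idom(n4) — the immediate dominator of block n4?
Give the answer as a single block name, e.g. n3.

idom tree: n1←n0 n2←n0 n3←n0 n4←n0 n5←n4
Join-block Dom:
  n2: preds {n0,n1}: {n0} ∩ {n0,n1} = {n0}; idom=n0
  n3: preds {n1,n2}: {n0,n1} ∩ {n0,n2} = {n0}; idom=n0
  n4: preds {n1,n3}: {n0,n1} ∩ {n0,n3} = {n0}; idom=n0

idom(n4) = n0

Answer: n0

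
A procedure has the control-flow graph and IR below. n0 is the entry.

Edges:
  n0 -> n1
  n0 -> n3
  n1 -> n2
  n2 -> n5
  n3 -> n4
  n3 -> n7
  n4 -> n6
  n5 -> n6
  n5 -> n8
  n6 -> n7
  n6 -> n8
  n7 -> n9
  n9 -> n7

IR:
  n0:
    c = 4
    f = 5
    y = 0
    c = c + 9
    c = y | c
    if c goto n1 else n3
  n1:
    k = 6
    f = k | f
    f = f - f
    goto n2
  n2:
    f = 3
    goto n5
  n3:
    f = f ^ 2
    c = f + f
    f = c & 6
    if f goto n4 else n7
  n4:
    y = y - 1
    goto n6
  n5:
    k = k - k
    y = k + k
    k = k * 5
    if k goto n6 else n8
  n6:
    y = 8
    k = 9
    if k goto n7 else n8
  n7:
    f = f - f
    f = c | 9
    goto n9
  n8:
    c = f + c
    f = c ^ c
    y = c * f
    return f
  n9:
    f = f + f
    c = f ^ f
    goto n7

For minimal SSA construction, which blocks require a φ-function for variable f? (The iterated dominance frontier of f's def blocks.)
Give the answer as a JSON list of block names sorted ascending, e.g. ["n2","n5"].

idom tree: n1←n0 n2←n1 n3←n0 n4←n3 n5←n2 n6←n0 n7←n0 n8←n0 n9←n7
Dom∩ at merges:
  n6: preds {n4,n5}: {n0,n3,n4} ∩ {n0,n1,n2,n5} = {n0}; idom=n0
  n7: preds {n3,n6,n9}: {n0,n3} ∩ {n0,n6} ∩ {n0,n7,n9} = {n0}; idom=n0
  n8: preds {n5,n6}: {n0,n1,n2,n5} ∩ {n0,n6} = {n0}; idom=n0

Frontier:
  join n6 pred n4: n4→n3 stop@n0
  join n6 pred n5: n5→n2→n1 stop@n0
  join n7 pred n3: n3 stop@n0
  join n7 pred n6: n6 stop@n0
  join n7 pred n9: n9→n7 stop@n0
  join n8 pred n5: n5→n2→n1 stop@n0
  join n8 pred n6: n6 stop@n0
  DF(n0)=∅
  DF(n1)={n6,n8}
  DF(n2)={n6,n8}
  DF(n3)={n6,n7}
  DF(n4)={n6}
  DF(n5)={n6,n8}
  DF(n6)={n7,n8}
  DF(n7)={n7}
  DF(n8)=∅
  DF(n9)={n7}

φ for f: defs {n0,n1,n2,n3,n7,n8,n9}
  DF⁺ = {n6,n7,n8}

Answer: ["n6", "n7", "n8"]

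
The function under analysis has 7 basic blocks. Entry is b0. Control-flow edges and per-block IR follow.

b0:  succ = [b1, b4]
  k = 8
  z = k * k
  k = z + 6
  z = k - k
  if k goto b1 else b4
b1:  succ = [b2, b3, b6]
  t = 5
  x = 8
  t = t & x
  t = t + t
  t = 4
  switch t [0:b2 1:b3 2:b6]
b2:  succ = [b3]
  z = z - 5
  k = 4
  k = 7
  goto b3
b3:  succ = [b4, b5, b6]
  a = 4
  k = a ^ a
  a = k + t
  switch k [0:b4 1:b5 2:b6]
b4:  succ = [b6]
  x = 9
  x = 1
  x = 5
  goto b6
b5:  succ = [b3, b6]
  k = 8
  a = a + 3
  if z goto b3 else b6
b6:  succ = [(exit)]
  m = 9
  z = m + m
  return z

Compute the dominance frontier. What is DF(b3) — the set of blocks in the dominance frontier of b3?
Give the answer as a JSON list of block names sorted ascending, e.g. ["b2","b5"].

Answer: ["b3", "b4", "b6"]

Working:
idom tree: b1←b0 b2←b1 b3←b1 b4←b0 b5←b3 b6←b0
Dom∩ at merges:
  b3: preds {b1,b2,b5}: {b0,b1} ∩ {b0,b1,b2} ∩ {b0,b1,b3,b5} = {b0,b1}; idom=b1
  b4: preds {b0,b3}: {b0} ∩ {b0,b1,b3} = {b0}; idom=b0
  b6: preds {b1,b3,b4,b5}: {b0,b1} ∩ {b0,b1,b3} ∩ {b0,b4} ∩ {b0,b1,b3,b5} = {b0}; idom=b0

Frontier:
  b3←b1: walk · to b1
  b3←b2: walk b2 to b1
  b3←b5: walk b5→b3 to b1
  b4←b0: walk · to b0
  b4←b3: walk b3→b1 to b0
  b6←b1: walk b1 to b0
  b6←b3: walk b3→b1 to b0
  b6←b4: walk b4 to b0
  b6←b5: walk b5→b3→b1 to b0
  b0: DF=∅
  b1: DF={b4,b6}
  b2: DF={b3}
  b3: DF={b3,b4,b6}
  b4: DF={b6}
  b5: DF={b3,b6}
  b6: DF=∅

DF(b3) = ["b3", "b4", "b6"]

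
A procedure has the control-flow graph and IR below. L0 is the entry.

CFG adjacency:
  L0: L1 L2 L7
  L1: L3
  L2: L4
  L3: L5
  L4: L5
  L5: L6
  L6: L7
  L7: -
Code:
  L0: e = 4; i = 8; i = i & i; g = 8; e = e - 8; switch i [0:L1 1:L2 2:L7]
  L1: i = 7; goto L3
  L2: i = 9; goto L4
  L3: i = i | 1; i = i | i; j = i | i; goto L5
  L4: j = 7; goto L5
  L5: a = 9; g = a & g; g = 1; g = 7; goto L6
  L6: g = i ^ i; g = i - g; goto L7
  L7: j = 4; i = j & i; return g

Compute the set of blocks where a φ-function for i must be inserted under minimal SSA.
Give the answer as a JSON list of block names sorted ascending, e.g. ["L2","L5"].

idom tree: L1←L0 L2←L0 L3←L1 L4←L2 L5←L0 L6←L5 L7←L0
Dom∩ at merges:
  L5: preds {L3,L4}: {L0,L1,L3} ∩ {L0,L2,L4} = {L0}; idom=L0
  L7: preds {L0,L6}: {L0} ∩ {L0,L5,L6} = {L0}; idom=L0

DF derivation:
  join L5 pred L3: L3→L1 stop@L0
  join L5 pred L4: L4→L2 stop@L0
  join L7 pred L0: · stop@L0
  join L7 pred L6: L6→L5 stop@L0
  L0 → ∅
  L1 → {L5}
  L2 → {L5}
  L3 → {L5}
  L4 → {L5}
  L5 → {L7}
  L6 → {L7}
  L7 → ∅

φ for i: defs {L0,L1,L2,L3,L7}
  DF⁺ = {L5,L7}

Answer: ["L5", "L7"]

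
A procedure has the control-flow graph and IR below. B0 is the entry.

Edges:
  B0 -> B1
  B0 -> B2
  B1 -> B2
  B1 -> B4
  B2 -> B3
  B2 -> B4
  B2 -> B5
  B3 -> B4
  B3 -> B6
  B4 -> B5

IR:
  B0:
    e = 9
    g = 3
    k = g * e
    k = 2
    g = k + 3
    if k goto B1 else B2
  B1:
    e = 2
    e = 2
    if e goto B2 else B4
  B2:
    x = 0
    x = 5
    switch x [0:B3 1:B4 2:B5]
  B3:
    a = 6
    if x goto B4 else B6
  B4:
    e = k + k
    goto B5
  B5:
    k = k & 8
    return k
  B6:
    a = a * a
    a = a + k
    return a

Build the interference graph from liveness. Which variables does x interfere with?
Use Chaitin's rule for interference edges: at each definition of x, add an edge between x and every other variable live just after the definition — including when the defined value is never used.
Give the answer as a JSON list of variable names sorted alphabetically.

def/use:
  B0: {e,g,k} / ∅
  B1: {e} / ∅
  B2: {x} / ∅
  B3: {a} / {x}
  B4: {e} / {k}
  B5: {k} / {k}
  B6: {a} / {a,k}

Live sets:
  B0 li=∅ lo={k}
  B1 li={k} lo={k}
  B2 li={k} lo={k,x}
  B3 li={k,x} lo={a,k}
  B4 li={k} lo={k}
  B5 li={k} lo=∅
  B6 li={a,k} lo=∅

Conflict graph:
  a↔{k,x}
  e↔{g,k}
  g↔{e,k}
  k↔{a,e,g,x}
  x↔{a,k}

N(x) = ["a", "k"]

Answer: ["a", "k"]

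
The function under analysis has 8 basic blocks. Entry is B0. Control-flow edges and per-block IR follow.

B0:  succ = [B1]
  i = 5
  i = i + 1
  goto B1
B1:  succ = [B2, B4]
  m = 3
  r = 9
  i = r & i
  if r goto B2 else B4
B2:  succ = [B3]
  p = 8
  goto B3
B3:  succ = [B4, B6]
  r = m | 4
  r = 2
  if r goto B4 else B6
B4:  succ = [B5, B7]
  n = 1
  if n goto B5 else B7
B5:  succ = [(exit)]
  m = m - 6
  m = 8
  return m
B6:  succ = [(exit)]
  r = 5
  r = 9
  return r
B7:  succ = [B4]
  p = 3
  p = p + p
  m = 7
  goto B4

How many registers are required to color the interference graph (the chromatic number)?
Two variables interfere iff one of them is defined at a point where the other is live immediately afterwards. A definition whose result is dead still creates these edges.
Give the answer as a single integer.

def/use:
  B0 def {i} use ∅
  B1 def {i,m,r} use {i}
  B2 def {p} use ∅
  B3 def {r} use {m}
  B4 def {n} use ∅
  B5 def {m} use {m}
  B6 def {r} use ∅
  B7 def {m,p} use ∅

Live sets:
  B0: in=∅ out={i}
  B1: in={i} out={m}
  B2: in={m} out={m}
  B3: in={m} out={m}
  B4: in={m} out={m}
  B5: in={m} out=∅
  B6: in=∅ out=∅
  B7: in=∅ out={m}

Interference:
  i — {m,r}
  m — {i,n,p,r}
  n — {m}
  p — {m}
  r — {i,m}

Colouring:
  clique {i,m,r} ⇒ need ≥ 3
  assign i→R1 m→R0 n→R1 p→R1 r→R2 — no edge inside a register ⇒ χ ≤ 3
  χ = 3

Answer: 3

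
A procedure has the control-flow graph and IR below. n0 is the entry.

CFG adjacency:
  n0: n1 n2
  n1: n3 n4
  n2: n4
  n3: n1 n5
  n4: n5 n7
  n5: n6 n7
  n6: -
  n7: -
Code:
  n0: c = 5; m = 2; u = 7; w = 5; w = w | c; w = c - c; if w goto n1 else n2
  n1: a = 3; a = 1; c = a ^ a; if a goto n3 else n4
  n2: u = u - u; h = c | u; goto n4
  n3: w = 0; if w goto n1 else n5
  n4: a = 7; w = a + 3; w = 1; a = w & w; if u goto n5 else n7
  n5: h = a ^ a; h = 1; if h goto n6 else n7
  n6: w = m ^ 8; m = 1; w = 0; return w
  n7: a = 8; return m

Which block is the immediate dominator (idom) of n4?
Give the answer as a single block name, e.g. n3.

idom tree: n1←n0 n2←n0 n3←n1 n4←n0 n5←n0 n6←n5 n7←n0
Join-block Dom:
  n1: preds {n0,n3}: {n0} ∩ {n0,n1,n3} = {n0}; idom=n0
  n4: preds {n1,n2}: {n0,n1} ∩ {n0,n2} = {n0}; idom=n0
  n5: preds {n3,n4}: {n0,n1,n3} ∩ {n0,n4} = {n0}; idom=n0
  n7: preds {n4,n5}: {n0,n4} ∩ {n0,n5} = {n0}; idom=n0

idom(n4) = n0

Answer: n0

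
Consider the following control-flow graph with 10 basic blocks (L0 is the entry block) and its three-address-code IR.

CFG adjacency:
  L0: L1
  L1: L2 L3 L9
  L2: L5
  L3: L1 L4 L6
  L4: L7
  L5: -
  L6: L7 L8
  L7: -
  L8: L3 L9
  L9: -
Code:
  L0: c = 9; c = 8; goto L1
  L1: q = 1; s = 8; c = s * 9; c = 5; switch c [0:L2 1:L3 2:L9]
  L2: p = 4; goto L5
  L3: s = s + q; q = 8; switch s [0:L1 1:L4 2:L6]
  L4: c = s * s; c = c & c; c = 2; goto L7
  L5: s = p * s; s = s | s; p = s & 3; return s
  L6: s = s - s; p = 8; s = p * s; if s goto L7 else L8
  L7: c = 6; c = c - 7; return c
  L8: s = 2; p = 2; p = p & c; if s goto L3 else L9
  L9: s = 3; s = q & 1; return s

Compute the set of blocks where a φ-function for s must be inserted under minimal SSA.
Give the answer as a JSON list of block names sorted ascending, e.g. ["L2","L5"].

Answer: ["L1", "L3", "L7", "L9"]

Analysis:
idom tree: L1←L0 L2←L1 L3←L1 L4←L3 L5←L2 L6←L3 L7←L3 L8←L6 L9←L1
Dom at joins:
  L1: preds {L0,L3}: {L0} ∩ {L0,L1,L3} = {L0}; idom=L0
  L3: preds {L1,L8}: {L0,L1} ∩ {L0,L1,L3,L6,L8} = {L0,L1}; idom=L1
  L7: preds {L4,L6}: {L0,L1,L3,L4} ∩ {L0,L1,L3,L6} = {L0,L1,L3}; idom=L3
  L9: preds {L1,L8}: {L0,L1} ∩ {L0,L1,L3,L6,L8} = {L0,L1}; idom=L1

Frontier:
  L1←L0: walk · to L0
  L1←L3: walk L3→L1 to L0
  L3←L1: walk · to L1
  L3←L8: walk L8→L6→L3 to L1
  L7←L4: walk L4 to L3
  L7←L6: walk L6 to L3
  L9←L1: walk · to L1
  L9←L8: walk L8→L6→L3 to L1
  L0: DF=∅
  L1: DF={L1}
  L2: DF=∅
  L3: DF={L1,L3,L9}
  L4: DF={L7}
  L5: DF=∅
  L6: DF={L3,L7,L9}
  L7: DF=∅
  L8: DF={L3,L9}
  L9: DF=∅

φ for s: defs {L1,L3,L5,L6,L8,L9}
  DF⁺ = {L1,L3,L7,L9}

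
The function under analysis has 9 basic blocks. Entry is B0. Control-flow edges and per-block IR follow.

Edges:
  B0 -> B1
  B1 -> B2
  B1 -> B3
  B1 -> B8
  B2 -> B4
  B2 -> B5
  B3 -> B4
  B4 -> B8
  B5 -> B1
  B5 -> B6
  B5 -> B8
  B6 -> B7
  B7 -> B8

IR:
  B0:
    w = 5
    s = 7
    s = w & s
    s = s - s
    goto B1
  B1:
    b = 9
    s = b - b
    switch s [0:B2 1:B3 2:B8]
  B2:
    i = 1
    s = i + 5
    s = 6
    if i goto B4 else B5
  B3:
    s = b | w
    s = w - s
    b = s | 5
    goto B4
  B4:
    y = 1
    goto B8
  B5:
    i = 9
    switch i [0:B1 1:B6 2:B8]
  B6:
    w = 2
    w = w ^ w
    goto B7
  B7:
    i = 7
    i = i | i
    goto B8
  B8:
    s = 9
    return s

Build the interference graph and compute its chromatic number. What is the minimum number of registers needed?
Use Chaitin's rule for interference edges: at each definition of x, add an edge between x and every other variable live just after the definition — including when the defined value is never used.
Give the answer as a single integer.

def/use:
  B0: def={s,w} ue=∅
  B1: def={b,s} ue=∅
  B2: def={i,s} ue=∅
  B3: def={b,s} ue={b,w}
  B4: def={y} ue=∅
  B5: def={i} ue=∅
  B6: def={w} ue=∅
  B7: def={i} ue=∅
  B8: def={s} ue=∅

Liveness:
  B0: in=∅ out={w}
  B1: in={w} out={b,w}
  B2: in={w} out={w}
  B3: in={b,w} out=∅
  B4: in=∅ out=∅
  B5: in={w} out={w}
  B6: in=∅ out=∅
  B7: in=∅ out=∅
  B8: in=∅ out=∅

Interference:
  b: {s,w}
  i: {s,w}
  s: {b,i,w}
  w: {b,i,s}
  y: ∅

Registers:
  {b,s,w} pairwise interfere (3-clique) ⇒ χ ≥ 3
  assign b→r2 i→r2 s→r0 w→r1 y→r0 — no edge inside a register ⇒ χ ≤ 3
  χ = 3

Answer: 3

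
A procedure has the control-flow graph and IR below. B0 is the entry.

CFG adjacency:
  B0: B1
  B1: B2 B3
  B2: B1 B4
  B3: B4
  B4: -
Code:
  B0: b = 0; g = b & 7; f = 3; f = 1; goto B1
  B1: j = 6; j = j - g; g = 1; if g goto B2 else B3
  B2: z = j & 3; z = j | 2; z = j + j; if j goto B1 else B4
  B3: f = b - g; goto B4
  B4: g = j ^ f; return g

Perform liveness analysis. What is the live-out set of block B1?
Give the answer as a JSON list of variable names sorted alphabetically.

Per-block:
  B0: {b,f,g} / ∅
  B1: {g,j} / {g}
  B2: {z} / {j}
  B3: {f} / {b,g}
  B4: {g} / {f,j}

Liveness:
  B0: in=∅ out={b,f,g}
  B1: in={b,f,g} out={b,f,g,j}
  B2: in={b,f,g,j} out={b,f,g,j}
  B3: in={b,g,j} out={f,j}
  B4: in={f,j} out=∅

live-out(B1) = ["b", "f", "g", "j"]

Answer: ["b", "f", "g", "j"]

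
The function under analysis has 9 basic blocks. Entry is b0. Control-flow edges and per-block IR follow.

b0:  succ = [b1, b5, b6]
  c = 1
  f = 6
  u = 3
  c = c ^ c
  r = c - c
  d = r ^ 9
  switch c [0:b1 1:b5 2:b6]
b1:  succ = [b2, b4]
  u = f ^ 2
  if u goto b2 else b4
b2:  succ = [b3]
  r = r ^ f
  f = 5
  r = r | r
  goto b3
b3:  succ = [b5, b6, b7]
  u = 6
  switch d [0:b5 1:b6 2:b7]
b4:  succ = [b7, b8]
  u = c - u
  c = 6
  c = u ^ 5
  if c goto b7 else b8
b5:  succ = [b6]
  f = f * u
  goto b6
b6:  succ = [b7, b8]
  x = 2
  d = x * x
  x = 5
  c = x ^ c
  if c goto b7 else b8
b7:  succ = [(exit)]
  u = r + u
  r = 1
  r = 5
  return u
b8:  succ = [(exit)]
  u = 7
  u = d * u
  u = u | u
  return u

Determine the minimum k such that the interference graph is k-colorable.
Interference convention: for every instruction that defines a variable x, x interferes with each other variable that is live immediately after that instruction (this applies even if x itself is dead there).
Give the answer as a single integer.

Answer: 5

Analysis:
def/use:
  b0 def {c,d,f,r,u} use ∅
  b1 def {u} use {f}
  b2 def {f,r} use {f,r}
  b3 def {u} use {d}
  b4 def {c,u} use {c,u}
  b5 def {f} use {f,u}
  b6 def {c,d,x} use {c}
  b7 def {r,u} use {r,u}
  b8 def {u} use {d}

Backward fixpoint:
  live b0: ∅→{c,d,f,r,u}
  live b1: {c,d,f,r}→{c,d,f,r,u}
  live b2: {c,d,f,r}→{c,d,f,r}
  live b3: {c,d,f,r}→{c,f,r,u}
  live b4: {c,d,r,u}→{d,r,u}
  live b5: {c,f,r,u}→{c,r,u}
  live b6: {c,r,u}→{d,r,u}
  live b7: {r,u}→∅
  live b8: {d}→∅

Conflict graph:
  c: {d,f,r,u,x}
  d: {c,f,r,u,x}
  f: {c,d,r,u}
  r: {c,d,f,u,x}
  u: {c,d,f,r,x}
  x: {c,d,r,u}

Registers:
  {c,d,f,r,u} pairwise interfere (5-clique) ⇒ χ ≥ 5
  5-colouring: c0={c}  c1={d}  c2={r}  c3={u}  c4={f,x}
  χ = 5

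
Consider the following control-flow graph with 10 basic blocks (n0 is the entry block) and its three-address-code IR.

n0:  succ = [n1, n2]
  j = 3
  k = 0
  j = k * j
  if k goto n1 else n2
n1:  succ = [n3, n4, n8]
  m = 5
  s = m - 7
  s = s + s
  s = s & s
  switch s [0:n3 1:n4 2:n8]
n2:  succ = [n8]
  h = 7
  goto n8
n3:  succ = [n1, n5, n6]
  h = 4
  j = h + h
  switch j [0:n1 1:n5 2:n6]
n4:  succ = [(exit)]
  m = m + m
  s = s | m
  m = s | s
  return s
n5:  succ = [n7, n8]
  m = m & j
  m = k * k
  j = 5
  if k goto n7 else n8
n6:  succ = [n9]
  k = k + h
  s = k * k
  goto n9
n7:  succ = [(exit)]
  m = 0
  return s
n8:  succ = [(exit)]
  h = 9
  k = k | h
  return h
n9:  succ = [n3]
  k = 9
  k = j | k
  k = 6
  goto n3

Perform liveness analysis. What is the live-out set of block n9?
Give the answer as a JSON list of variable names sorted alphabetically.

def/use:
  n0: {j,k} / ∅
  n1: {m,s} / ∅
  n2: {h} / ∅
  n3: {h,j} / ∅
  n4: {m,s} / {m,s}
  n5: {j,m} / {j,k,m}
  n6: {k,s} / {h,k}
  n7: {m} / {s}
  n8: {h,k} / {k}
  n9: {k} / {j}

Liveness:
  live n0: ∅→{k}
  live n1: {k}→{k,m,s}
  live n2: {k}→{k}
  live n3: {k,m,s}→{h,j,k,m,s}
  live n4: {m,s}→∅
  live n5: {j,k,m,s}→{k,s}
  live n6: {h,j,k,m}→{j,m,s}
  live n7: {s}→∅
  live n8: {k}→∅
  live n9: {j,m,s}→{k,m,s}

live-out(n9) = ["k", "m", "s"]

Answer: ["k", "m", "s"]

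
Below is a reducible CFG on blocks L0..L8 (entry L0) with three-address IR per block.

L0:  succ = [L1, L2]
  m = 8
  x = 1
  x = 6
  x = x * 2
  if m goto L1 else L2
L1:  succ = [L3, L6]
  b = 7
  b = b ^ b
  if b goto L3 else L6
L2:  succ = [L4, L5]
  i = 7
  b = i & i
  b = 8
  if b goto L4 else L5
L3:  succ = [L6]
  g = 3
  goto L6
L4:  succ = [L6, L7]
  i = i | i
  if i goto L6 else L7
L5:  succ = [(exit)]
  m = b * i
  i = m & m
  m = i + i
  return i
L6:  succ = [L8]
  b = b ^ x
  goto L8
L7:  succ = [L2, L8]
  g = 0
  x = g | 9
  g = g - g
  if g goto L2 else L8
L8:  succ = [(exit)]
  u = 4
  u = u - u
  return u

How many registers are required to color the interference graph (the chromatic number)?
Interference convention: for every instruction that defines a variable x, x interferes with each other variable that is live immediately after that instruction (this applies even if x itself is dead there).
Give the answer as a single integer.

def/use:
  L0: def={m,x} ue=∅
  L1: def={b} ue=∅
  L2: def={b,i} ue=∅
  L3: def={g} ue=∅
  L4: def={i} ue={i}
  L5: def={i,m} ue={b,i}
  L6: def={b} ue={b,x}
  L7: def={g,x} ue=∅
  L8: def={u} ue=∅

Backward fixpoint:
  live L0: ∅→{x}
  live L1: {x}→{b,x}
  live L2: {x}→{b,i,x}
  live L3: {b,x}→{b,x}
  live L4: {b,i,x}→{b,x}
  live L5: {b,i}→∅
  live L6: {b,x}→∅
  live L7: ∅→{x}
  live L8: ∅→∅

Interference:
  b↔{g,i,x}
  g↔{b,x}
  i↔{b,m,x}
  m↔{i,x}
  u↔∅
  x↔{b,g,i,m}

Chromatic number:
  clique {b,g,x} ⇒ need ≥ 3
  assign b→c1 g→c2 i→c2 m→c1 u→c0 x→c0 — no edge inside a register ⇒ χ ≤ 3
  χ = 3

Answer: 3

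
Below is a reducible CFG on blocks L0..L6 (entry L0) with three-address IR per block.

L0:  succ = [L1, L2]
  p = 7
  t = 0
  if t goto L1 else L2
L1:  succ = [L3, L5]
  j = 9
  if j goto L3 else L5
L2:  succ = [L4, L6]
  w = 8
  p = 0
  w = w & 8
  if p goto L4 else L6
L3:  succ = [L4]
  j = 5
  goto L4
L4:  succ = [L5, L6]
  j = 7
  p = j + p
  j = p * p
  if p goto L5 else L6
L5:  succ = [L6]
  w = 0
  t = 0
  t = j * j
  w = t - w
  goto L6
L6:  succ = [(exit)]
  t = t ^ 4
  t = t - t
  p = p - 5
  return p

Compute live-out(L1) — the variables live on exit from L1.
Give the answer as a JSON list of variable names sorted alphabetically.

Answer: ["j", "p", "t"]

Working:
def/use:
  L0: {p,t} / ∅
  L1: {j} / ∅
  L2: {p,w} / ∅
  L3: {j} / ∅
  L4: {j,p} / {p}
  L5: {t,w} / {j}
  L6: {p,t} / {p,t}

Backward fixpoint:
  L0: in=∅ out={p,t}
  L1: in={p,t} out={j,p,t}
  L2: in={t} out={p,t}
  L3: in={p,t} out={p,t}
  L4: in={p,t} out={j,p,t}
  L5: in={j,p} out={p,t}
  L6: in={p,t} out=∅

live-out(L1) = ["j", "p", "t"]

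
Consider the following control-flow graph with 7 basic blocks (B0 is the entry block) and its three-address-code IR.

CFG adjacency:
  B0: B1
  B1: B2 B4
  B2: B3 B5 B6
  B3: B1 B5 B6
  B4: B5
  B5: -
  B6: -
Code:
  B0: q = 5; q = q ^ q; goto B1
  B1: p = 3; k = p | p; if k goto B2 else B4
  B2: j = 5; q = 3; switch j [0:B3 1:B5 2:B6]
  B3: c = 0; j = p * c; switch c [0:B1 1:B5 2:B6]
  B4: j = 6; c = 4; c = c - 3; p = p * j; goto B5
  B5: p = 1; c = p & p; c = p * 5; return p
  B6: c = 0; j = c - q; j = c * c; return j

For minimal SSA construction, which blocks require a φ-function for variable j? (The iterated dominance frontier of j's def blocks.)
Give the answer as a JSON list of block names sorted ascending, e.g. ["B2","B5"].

Answer: ["B1", "B5", "B6"]

Derivation:
idom tree: B1←B0 B2←B1 B3←B2 B4←B1 B5←B1 B6←B2
Dom at joins:
  B1: preds {B0,B3}: {B0} ∩ {B0,B1,B2,B3} = {B0}; idom=B0
  B5: preds {B2,B3,B4}: {B0,B1,B2} ∩ {B0,B1,B2,B3} ∩ {B0,B1,B4} = {B0,B1}; idom=B1
  B6: preds {B2,B3}: {B0,B1,B2} ∩ {B0,B1,B2,B3} = {B0,B1,B2}; idom=B2

DF derivation:
  B1←B0: walk · to B0
  B1←B3: walk B3→B2→B1 to B0
  B5←B2: walk B2 to B1
  B5←B3: walk B3→B2 to B1
  B5←B4: walk B4 to B1
  B6←B2: walk · to B2
  B6←B3: walk B3 to B2
  B0: DF=∅
  B1: DF={B1}
  B2: DF={B1,B5}
  B3: DF={B1,B5,B6}
  B4: DF={B5}
  B5: DF=∅
  B6: DF=∅

φ for j: defs {B2,B3,B4,B6}
  DF⁺ = {B1,B5,B6}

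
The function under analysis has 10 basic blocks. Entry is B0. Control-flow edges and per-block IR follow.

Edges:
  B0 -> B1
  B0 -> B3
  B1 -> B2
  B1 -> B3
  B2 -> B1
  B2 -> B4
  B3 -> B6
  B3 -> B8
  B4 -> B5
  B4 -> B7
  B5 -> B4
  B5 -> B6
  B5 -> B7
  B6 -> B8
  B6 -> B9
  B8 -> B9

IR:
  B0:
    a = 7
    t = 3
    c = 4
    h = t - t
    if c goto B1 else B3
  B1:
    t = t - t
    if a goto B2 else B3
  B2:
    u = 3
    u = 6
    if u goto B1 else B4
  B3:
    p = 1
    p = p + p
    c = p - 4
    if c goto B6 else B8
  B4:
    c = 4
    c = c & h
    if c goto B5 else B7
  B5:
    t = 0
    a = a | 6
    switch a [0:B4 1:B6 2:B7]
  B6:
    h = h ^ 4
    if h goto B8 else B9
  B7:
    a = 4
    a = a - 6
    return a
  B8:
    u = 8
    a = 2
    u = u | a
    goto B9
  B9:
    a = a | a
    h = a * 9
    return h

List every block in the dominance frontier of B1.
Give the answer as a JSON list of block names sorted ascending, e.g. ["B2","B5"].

Answer: ["B1", "B3", "B6"]

Derivation:
idom tree: B1←B0 B2←B1 B3←B0 B4←B2 B5←B4 B6←B0 B7←B4 B8←B0 B9←B0
Join-block Dom:
  B1: preds {B0,B2}: {B0} ∩ {B0,B1,B2} = {B0}; idom=B0
  B3: preds {B0,B1}: {B0} ∩ {B0,B1} = {B0}; idom=B0
  B4: preds {B2,B5}: {B0,B1,B2} ∩ {B0,B1,B2,B4,B5} = {B0,B1,B2}; idom=B2
  B6: preds {B3,B5}: {B0,B3} ∩ {B0,B1,B2,B4,B5} = {B0}; idom=B0
  B7: preds {B4,B5}: {B0,B1,B2,B4} ∩ {B0,B1,B2,B4,B5} = {B0,B1,B2,B4}; idom=B4
  B8: preds {B3,B6}: {B0,B3} ∩ {B0,B6} = {B0}; idom=B0
  B9: preds {B6,B8}: {B0,B6} ∩ {B0,B8} = {B0}; idom=B0

DF walk-up:
  join B1 pred B0: · stop@B0
  join B1 pred B2: B2→B1 stop@B0
  join B3 pred B0: · stop@B0
  join B3 pred B1: B1 stop@B0
  join B4 pred B2: · stop@B2
  join B4 pred B5: B5→B4 stop@B2
  join B6 pred B3: B3 stop@B0
  join B6 pred B5: B5→B4→B2→B1 stop@B0
  join B7 pred B4: · stop@B4
  join B7 pred B5: B5 stop@B4
  join B8 pred B3: B3 stop@B0
  join B8 pred B6: B6 stop@B0
  join B9 pred B6: B6 stop@B0
  join B9 pred B8: B8 stop@B0
  B0 → ∅
  B1 → {B1,B3,B6}
  B2 → {B1,B6}
  B3 → {B6,B8}
  B4 → {B4,B6}
  B5 → {B4,B6,B7}
  B6 → {B8,B9}
  B7 → ∅
  B8 → {B9}
  B9 → ∅

DF(B1) = ["B1", "B3", "B6"]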